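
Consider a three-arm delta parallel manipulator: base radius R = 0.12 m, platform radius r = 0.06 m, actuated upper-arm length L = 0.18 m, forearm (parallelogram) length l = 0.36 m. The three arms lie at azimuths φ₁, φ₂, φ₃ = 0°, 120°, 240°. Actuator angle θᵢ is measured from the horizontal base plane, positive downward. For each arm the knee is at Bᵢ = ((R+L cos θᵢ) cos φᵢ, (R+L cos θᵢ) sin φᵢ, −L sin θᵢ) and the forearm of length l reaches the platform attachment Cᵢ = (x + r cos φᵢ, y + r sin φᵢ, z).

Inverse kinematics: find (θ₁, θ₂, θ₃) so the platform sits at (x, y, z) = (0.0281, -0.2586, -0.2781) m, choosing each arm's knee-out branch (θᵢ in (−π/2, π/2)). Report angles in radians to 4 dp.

φ1=0.0° → target in arm frame (0.0281, -0.2586)
  A cos θ + B sin θ = C:  0.0319·cos θ + -0.2781·sin θ = -0.1334
  θ1 = atan2(B,A) + arccos(C/0.2799) = 0.6110
φ2=120.0° → target in arm frame (-0.2380, 0.1050)
  A=0.2980, B=-0.2781, C=(l²−L²−A²−y'²−z²)/(2L)=-0.2221
  √(A²+B²)=0.4076;  θ2 = -0.7509+2.1471 ≈ 1.3962
arm 3 (φ=240.0°): x'=0.2099, y'=0.1536
  A=-0.1499, B=-0.2781, C=(l²−L²−A²−y'²−z²)/(2L)=-0.0728
  γ=atan2(-0.2781,-0.1499)=-2.0652;  ψ=arccos(-0.2305)=1.8034;  θ3=γ+ψ≈-0.2618

θ₁ = 0.6110, θ₂ = 1.3962, θ₃ = -0.2618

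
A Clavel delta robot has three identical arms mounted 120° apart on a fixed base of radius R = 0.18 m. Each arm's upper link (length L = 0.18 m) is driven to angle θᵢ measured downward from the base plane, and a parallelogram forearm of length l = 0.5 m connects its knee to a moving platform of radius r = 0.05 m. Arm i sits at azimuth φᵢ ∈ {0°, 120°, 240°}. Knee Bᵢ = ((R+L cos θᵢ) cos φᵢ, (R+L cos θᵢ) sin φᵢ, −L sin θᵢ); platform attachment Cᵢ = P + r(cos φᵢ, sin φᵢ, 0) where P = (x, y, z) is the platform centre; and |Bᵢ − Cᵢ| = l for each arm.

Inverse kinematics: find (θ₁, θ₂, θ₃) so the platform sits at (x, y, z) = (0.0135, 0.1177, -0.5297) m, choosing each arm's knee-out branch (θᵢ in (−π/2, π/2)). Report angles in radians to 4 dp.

rotate P by −φ1: (0.0135, 0.1177, -0.5297)
  e−x'=0.1165;  (l²−L²−(e−x')²−y'²−z²)/2L = -0.2511
  θ1 = atan2(B,A) + arccos(C/0.5424) = 0.6979
rotate P by −φ2: (0.0952, -0.0705, -0.5297)
  e−x'=0.0348;  (l²−L²−(e−x')²−y'²−z²)/2L = -0.1921
  √(A²+B²)=0.5308;  θ2 = -1.5052+1.9412 ≈ 0.4360
arm 3 (φ=240.0°): x'=-0.1087, y'=-0.0472
  e−x'=0.2387;  (l²−L²−(e−x')²−y'²−z²)/2L = -0.3394
  γ=atan2(-0.5297,0.2387)=-1.1474;  ψ=arccos(-0.5841)=2.1946;  θ3=γ+ψ≈1.0472

θ₁ = 0.6979, θ₂ = 0.4360, θ₃ = 1.0472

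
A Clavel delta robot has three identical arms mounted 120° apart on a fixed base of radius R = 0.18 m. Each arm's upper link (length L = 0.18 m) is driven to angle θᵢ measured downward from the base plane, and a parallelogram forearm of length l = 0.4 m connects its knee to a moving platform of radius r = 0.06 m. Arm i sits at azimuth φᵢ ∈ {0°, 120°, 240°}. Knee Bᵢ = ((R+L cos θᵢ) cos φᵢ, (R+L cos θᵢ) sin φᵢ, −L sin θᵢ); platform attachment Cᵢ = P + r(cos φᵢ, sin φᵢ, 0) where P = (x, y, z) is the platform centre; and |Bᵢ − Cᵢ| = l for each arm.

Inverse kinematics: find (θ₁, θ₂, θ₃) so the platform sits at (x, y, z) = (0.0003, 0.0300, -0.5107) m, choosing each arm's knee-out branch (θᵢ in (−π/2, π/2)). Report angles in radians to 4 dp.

θ₁ = 1.1347, θ₂ = 1.0476, θ₃ = 1.2219

arm 1 (φ=0.0°): x'=0.0003, y'=0.0300
  A=0.1197, B=-0.5107, C=(l²−L²−A²−y'²−z²)/(2L)=-0.4123
  γ=atan2(-0.5107,0.1197)=-1.3406;  ψ=arccos(-0.7861)=2.4753;  θ1=γ+ψ≈1.1347
rotate P by −φ2: (0.0258, -0.0153, -0.5107)
  A=0.0942, B=-0.5107, C=(l²−L²−A²−y'²−z²)/(2L)=-0.3953
  θ2 = atan2(B,A) + arccos(C/0.5193) = 1.0476
φ3=240.0° → target in arm frame (-0.0261, -0.0147)
  A=0.1461, B=-0.5107, C=(l²−L²−A²−y'²−z²)/(2L)=-0.4300
  √(A²+B²)=0.5312;  θ3 = -1.2921+2.5140 ≈ 1.2219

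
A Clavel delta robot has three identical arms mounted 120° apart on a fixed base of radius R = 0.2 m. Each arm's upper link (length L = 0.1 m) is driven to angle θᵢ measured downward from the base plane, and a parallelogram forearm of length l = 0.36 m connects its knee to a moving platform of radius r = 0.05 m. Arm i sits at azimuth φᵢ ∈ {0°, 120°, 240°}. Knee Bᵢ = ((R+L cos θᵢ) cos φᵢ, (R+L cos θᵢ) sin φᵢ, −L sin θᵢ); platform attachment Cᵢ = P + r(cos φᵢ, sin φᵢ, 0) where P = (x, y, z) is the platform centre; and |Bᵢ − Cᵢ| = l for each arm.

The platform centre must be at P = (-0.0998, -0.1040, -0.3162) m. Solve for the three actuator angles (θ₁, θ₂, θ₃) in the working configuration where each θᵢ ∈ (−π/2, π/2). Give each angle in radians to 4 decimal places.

arm 1 (φ=0.0°): x'=-0.0998, y'=-0.1040
  A cos θ + B sin θ = C:  0.2498·cos θ + -0.3162·sin θ = -0.2680
  θ1 = atan2(B,A) + arccos(C/0.4030) = 1.3962
arm 2 (φ=120.0°): x'=-0.0402, y'=0.1384
  e−x'=0.1902;  (l²−L²−(e−x')²−y'²−z²)/2L = -0.1785
  θ2 = atan2(B,A) + arccos(C/0.3690) = 1.0465
arm 3 (φ=240.0°): x'=0.1400, y'=-0.0344
  e−x'=0.0100;  (l²−L²−(e−x')²−y'²−z²)/2L = 0.0917
  γ=atan2(-0.3162,0.0100)=-1.5391;  ψ=arccos(0.2897)=1.2769;  θ3=γ+ψ≈-0.2622

θ₁ = 1.3962, θ₂ = 1.0465, θ₃ = -0.2622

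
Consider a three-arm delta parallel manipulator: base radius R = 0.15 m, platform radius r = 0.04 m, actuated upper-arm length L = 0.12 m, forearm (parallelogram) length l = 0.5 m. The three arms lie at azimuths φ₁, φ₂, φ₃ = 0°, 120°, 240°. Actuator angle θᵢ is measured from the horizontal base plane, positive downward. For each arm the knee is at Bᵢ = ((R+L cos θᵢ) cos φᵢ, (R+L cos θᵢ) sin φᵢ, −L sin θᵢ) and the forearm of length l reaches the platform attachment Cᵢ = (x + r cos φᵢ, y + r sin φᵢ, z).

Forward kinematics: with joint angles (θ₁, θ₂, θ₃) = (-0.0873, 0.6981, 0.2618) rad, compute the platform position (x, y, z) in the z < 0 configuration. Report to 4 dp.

(0.0968, -0.0683, -0.4667)

arm 1 at φ=0.0°: e+L cos θ1 = 0.2295;  S1 = (0.2295, 0.0000, 0.0105)
S2 = (0.2019·cos120.0°, 0.2019·sin120.0°, -0.0771) = (-0.1010, 0.1749, -0.0771)
S3 = (0.2259·cos240.0°, 0.2259·sin240.0°, -0.0311) = (-0.1130, -0.1956, -0.0311)
|S₂|²−|S₁|² = -0.0061;  |S₃|²−|S₁|² = -0.0008
plane₁₂: -0.6610x+0.3497y+-0.1752z = -0.0061
det = 0.4982;  x = 0.0053+-0.1959z,  y = -0.0073+0.1307z
sphere 1 gives Az²+Bz+C=0 with A=1.0554, B=0.0650, C=-0.1996;  B²−4AC=0.8468;  roots -0.4667, 0.4051;  negative root z = -0.4667
x = 0.0968, y = -0.0683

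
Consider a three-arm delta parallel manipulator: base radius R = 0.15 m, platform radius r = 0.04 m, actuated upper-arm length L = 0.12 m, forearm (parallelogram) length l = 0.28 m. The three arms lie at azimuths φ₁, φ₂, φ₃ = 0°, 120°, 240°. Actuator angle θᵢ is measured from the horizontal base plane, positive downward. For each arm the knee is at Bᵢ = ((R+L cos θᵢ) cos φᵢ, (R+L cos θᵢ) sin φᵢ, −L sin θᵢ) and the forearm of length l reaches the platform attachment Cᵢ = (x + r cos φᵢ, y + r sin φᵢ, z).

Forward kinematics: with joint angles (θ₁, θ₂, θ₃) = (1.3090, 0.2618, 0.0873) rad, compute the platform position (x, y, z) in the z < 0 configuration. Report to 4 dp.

arm 1 at φ=0.0°: ρ1 = 0.1411;  centre 1 = (0.1411, 0.0000, -0.1159)
centre 2 = (0.2259·cos120.0°, 0.2259·sin120.0°, -0.0311) = (-0.1130, 0.1956, -0.0311)
centre 3 = (0.2295·cos240.0°, 0.2295·sin240.0°, -0.0105) = (-0.1148, -0.1988, -0.0105)
eliminate P² terms by subtracting sphere 1 from 2 and 3
linear system: -0.5080x+0.3913y = 0.0187−0.1697z; -0.5117x+-0.3976y = 0.0195−0.2109z
det = 0.4022;  x = -0.0374+0.3729z,  y = -0.0008+0.0505z
quadratic in z: (1.1416)z²+(0.0986)z+(-0.0331)=0, √Δ=0.4012 → z ∈ {-0.2189, 0.1325}; z = -0.2189 (taking z<0)
x = -0.1190, y = -0.0119

(-0.1190, -0.0119, -0.2189)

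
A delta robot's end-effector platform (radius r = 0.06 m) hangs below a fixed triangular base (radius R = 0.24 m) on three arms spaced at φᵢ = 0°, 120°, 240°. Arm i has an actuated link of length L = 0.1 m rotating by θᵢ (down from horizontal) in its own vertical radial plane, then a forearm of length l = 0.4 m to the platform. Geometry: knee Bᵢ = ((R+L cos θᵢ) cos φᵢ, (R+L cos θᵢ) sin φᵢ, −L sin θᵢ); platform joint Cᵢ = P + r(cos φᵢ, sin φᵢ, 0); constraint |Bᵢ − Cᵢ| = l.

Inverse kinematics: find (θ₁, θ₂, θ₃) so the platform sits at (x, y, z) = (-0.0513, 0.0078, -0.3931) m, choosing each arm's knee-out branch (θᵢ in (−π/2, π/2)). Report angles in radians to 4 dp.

θ₁ = 1.2222, θ₂ = 0.6985, θ₃ = 0.7855

arm 1 (φ=0.0°): x'=-0.0513, y'=0.0078
  e−x'=0.2313;  (l²−L²−(e−x')²−y'²−z²)/2L = -0.2904
  θ1 = atan2(B,A) + arccos(C/0.4561) = 1.2222
arm 2 (φ=120.0°): x'=0.0324, y'=0.0405
  e−x'=0.1476;  (l²−L²−(e−x')²−y'²−z²)/2L = -0.1398
  θ2 = atan2(B,A) + arccos(C/0.4199) = 0.6985
arm 3 (φ=240.0°): x'=0.0189, y'=-0.0483
  A=0.1611, B=-0.3931, C=(l²−L²−A²−y'²−z²)/(2L)=-0.1641
  √(A²+B²)=0.4248;  θ3 = -1.1818+1.9674 ≈ 0.7855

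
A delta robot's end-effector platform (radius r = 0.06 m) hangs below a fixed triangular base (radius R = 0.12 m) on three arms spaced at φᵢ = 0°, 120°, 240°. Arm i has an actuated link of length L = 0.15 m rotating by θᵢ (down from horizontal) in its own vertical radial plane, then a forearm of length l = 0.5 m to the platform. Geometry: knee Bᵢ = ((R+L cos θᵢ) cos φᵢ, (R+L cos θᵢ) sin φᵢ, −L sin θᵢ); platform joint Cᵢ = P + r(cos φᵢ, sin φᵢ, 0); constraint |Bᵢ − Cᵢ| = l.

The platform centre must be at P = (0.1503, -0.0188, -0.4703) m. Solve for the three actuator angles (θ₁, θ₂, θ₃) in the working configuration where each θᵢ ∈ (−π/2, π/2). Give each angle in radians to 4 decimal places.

arm 1 (φ=0.0°): x'=0.1503, y'=-0.0188
  e−x'=-0.0903;  (l²−L²−(e−x')²−y'²−z²)/2L = -0.0073
  θ1 = atan2(B,A) + arccos(C/0.4789) = -0.1745
rotate P by −φ2: (-0.0914, -0.1208, -0.4703)
  A cos θ + B sin θ = C:  0.1514·cos θ + -0.4703·sin θ = -0.1040
  √(A²+B²)=0.4941;  θ2 = -1.2593+1.7829 ≈ 0.5236
rotate P by −φ3: (-0.0589, 0.1396, -0.4703)
  A=0.1189, B=-0.4703, C=(l²−L²−A²−y'²−z²)/(2L)=-0.0910
  γ=atan2(-0.4703,0.1189)=-1.3232;  ψ=arccos(-0.1875)=1.7594;  θ3=γ+ψ≈0.4362

θ₁ = -0.1745, θ₂ = 0.5236, θ₃ = 0.4362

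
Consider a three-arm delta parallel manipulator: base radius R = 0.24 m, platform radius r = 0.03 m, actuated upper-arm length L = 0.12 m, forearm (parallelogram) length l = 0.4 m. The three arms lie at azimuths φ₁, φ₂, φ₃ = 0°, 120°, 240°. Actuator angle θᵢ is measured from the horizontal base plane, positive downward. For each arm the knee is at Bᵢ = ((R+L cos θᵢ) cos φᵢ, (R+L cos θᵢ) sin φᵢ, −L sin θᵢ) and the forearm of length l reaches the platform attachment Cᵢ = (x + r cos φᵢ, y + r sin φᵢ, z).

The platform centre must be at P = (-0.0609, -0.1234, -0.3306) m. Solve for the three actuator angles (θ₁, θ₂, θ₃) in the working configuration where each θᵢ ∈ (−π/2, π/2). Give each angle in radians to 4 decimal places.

rotate P by −φ1: (-0.0609, -0.1234, -0.3306)
  A cos θ + B sin θ = C:  0.2709·cos θ + -0.3306·sin θ = -0.2180
  γ=atan2(-0.3306,0.2709)=-0.8843;  ψ=arccos(-0.5100)=2.1059;  θ1=γ+ψ≈1.2216
φ2=120.0° → target in arm frame (-0.0764, 0.1144)
  A=0.2864, B=-0.3306, C=(l²−L²−A²−y'²−z²)/(2L)=-0.2451
  γ=atan2(-0.3306,0.2864)=-0.8569;  ψ=arccos(-0.5604)=2.1656;  θ2=γ+ψ≈1.3088
rotate P by −φ3: (0.1373, 0.0090, -0.3306)
  A=0.0727, B=-0.3306, C=(l²−L²−A²−y'²−z²)/(2L)=0.1289
  √(A²+B²)=0.3385;  θ3 = -1.3544+1.1801 ≈ -0.1743

θ₁ = 1.2216, θ₂ = 1.3088, θ₃ = -0.1743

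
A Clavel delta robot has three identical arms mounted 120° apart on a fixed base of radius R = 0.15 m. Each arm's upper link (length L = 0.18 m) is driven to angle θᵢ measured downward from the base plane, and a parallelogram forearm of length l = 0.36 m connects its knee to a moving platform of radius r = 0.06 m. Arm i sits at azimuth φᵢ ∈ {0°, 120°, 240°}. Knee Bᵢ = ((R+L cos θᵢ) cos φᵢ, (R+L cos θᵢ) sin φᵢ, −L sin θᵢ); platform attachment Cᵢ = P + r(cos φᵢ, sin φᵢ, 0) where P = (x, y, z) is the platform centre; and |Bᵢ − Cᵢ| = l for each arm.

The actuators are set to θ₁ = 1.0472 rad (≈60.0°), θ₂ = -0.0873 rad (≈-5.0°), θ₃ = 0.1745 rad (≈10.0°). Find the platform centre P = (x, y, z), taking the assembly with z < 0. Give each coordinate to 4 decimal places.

centre 1 = (0.1800·cos0.0°, 0.1800·sin0.0°, -0.1559) = (0.1800, 0.0000, -0.1559)
φ2=120.0°: virtual centre (-0.1347, 0.2332, 0.0157), radius l
φ3=240.0°: virtual centre (-0.1336, -0.2315, -0.0313), radius l
subtract pairs → two planes through P
plane₁₂: -0.6293x+0.4665y+0.3432z = 0.0161
Cramer: x(z) = -0.0253+0.4712z;  y(z) = 0.0003-0.1000z
quadratic in z: (1.2320)z²+(0.1182)z+(-0.0632)=0, √Δ=0.5703 → z ∈ {-0.2794, 0.1835}; z = -0.2794 (taking z<0)
x = -0.1570, y = 0.0283

(-0.1570, 0.0283, -0.2794)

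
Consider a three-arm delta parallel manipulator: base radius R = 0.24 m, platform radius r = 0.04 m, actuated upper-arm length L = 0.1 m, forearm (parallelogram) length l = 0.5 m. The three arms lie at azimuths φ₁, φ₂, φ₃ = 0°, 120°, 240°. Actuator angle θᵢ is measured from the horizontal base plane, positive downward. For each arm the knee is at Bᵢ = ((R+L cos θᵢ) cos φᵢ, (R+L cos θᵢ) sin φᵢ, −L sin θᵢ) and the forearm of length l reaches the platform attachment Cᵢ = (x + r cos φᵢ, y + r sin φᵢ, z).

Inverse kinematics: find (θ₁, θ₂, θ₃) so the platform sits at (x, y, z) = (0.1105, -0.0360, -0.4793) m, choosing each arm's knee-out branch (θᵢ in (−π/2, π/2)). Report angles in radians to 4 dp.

θ₁ = 0.1747, θ₂ = 1.3095, θ₃ = 0.9604

rotate P by −φ1: (0.1105, -0.0360, -0.4793)
  A=0.0895, B=-0.4793, C=(l²−L²−A²−y'²−z²)/(2L)=0.0048
  θ1 = atan2(B,A) + arccos(C/0.4876) = 0.1747
rotate P by −φ2: (-0.0864, -0.0777, -0.4793)
  A cos θ + B sin θ = C:  0.2864·cos θ + -0.4793·sin θ = -0.3890
  θ2 = atan2(B,A) + arccos(C/0.5584) = 1.3095
arm 3 (φ=240.0°): x'=-0.0241, y'=0.1137
  A=0.2241, B=-0.4793, C=(l²−L²−A²−y'²−z²)/(2L)=-0.2643
  θ3 = atan2(B,A) + arccos(C/0.5291) = 0.9604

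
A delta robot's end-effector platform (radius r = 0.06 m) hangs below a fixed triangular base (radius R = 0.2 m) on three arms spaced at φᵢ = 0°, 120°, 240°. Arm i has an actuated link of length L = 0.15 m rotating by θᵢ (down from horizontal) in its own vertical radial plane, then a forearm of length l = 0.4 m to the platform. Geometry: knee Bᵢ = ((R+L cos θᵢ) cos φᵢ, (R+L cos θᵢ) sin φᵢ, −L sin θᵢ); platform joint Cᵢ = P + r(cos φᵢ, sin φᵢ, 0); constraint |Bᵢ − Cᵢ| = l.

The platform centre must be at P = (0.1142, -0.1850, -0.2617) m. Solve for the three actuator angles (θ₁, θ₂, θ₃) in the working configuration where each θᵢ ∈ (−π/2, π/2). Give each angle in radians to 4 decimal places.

rotate P by −φ1: (0.1142, -0.1850, -0.2617)
  A cos θ + B sin θ = C:  0.0258·cos θ + -0.2617·sin θ = 0.1137
  √(A²+B²)=0.2630;  θ1 = -1.4725+1.1235 ≈ -0.3490
arm 2 (φ=120.0°): x'=-0.2173, y'=-0.0064
  e−x'=0.3573;  (l²−L²−(e−x')²−y'²−z²)/2L = -0.1957
  θ2 = atan2(B,A) + arccos(C/0.4429) = 1.3963
φ3=240.0° → target in arm frame (0.1031, 0.1914)
  A=0.0369, B=-0.2617, C=(l²−L²−A²−y'²−z²)/(2L)=0.1034
  γ=atan2(-0.2617,0.0369)=-1.4308;  ψ=arccos(0.3912)=1.1688;  θ3=γ+ψ≈-0.2619

θ₁ = -0.3490, θ₂ = 1.3963, θ₃ = -0.2619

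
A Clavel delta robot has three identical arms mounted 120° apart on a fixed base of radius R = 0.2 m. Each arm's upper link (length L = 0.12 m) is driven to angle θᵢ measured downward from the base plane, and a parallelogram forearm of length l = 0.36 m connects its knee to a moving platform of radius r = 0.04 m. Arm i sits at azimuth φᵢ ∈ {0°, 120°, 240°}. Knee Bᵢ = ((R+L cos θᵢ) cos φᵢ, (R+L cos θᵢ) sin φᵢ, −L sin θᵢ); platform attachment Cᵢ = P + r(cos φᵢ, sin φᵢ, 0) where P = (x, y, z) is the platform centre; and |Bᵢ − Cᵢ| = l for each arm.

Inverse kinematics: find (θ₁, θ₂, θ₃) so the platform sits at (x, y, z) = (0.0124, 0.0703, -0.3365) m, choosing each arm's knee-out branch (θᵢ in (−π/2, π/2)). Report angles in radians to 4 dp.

arm 1 (φ=0.0°): x'=0.0124, y'=0.0703
  A cos θ + B sin θ = C:  0.1476·cos θ + -0.3365·sin θ = -0.1032
  θ1 = atan2(B,A) + arccos(C/0.3674) = 0.6980
rotate P by −φ2: (0.0547, -0.0459, -0.3365)
  A=0.1053, B=-0.3365, C=(l²−L²−A²−y'²−z²)/(2L)=-0.0468
  √(A²+B²)=0.3526;  θ2 = -1.2675+1.7039 ≈ 0.4364
arm 3 (φ=240.0°): x'=-0.0671, y'=-0.0244
  e−x'=0.2271;  (l²−L²−(e−x')²−y'²−z²)/2L = -0.2091
  √(A²+B²)=0.4060;  θ3 = -0.9772+2.1120 ≈ 1.1349

θ₁ = 0.6980, θ₂ = 0.4364, θ₃ = 1.1349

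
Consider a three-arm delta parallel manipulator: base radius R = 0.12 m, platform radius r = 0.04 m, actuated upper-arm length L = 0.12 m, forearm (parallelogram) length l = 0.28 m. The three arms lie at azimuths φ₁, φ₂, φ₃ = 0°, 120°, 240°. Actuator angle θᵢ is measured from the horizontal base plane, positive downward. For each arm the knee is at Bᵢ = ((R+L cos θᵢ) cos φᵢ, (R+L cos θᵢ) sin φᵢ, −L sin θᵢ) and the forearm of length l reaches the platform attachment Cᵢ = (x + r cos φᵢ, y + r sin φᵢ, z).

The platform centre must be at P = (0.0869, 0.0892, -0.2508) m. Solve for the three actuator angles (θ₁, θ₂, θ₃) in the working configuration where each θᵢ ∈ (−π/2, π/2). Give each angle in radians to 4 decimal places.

arm 1 (φ=0.0°): x'=0.0869, y'=0.0892
  A=-0.0069, B=-0.2508, C=(l²−L²−A²−y'²−z²)/(2L)=-0.0288
  √(A²+B²)=0.2509;  θ1 = -1.5983+1.6857 ≈ 0.0874
arm 2 (φ=120.0°): x'=0.0338, y'=-0.1199
  A cos θ + B sin θ = C:  0.0462·cos θ + -0.2508·sin θ = -0.0642
  θ2 = atan2(B,A) + arccos(C/0.2550) = 0.4365
rotate P by −φ3: (-0.1207, 0.0307, -0.2508)
  A cos θ + B sin θ = C:  0.2007·cos θ + -0.2508·sin θ = -0.1672
  γ=atan2(-0.2508,0.2007)=-0.8959;  ψ=arccos(-0.5204)=2.1181;  θ3=γ+ψ≈1.2222

θ₁ = 0.0874, θ₂ = 0.4365, θ₃ = 1.2222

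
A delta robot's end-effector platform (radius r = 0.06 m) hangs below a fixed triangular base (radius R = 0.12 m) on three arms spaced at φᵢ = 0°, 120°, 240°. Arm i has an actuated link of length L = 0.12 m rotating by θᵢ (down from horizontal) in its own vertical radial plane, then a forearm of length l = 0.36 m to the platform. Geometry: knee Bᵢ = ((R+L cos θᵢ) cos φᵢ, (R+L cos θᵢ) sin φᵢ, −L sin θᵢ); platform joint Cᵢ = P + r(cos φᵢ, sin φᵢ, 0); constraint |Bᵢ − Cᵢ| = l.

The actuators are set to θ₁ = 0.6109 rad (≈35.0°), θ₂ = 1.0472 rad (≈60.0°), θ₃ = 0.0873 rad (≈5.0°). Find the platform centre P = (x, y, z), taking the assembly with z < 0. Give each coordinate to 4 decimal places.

(0.0001, -0.1431, -0.3588)

arm 1 at φ=0.0°: e+L cos θ1 = 0.1583;  centre 1 = (0.1583, 0.0000, -0.0688)
centre 2 = (0.1200·cos120.0°, 0.1200·sin120.0°, -0.1039) = (-0.0600, 0.1039, -0.1039)
arm 3 at φ=240.0°: e+L cos θ3 = 0.1795;  centre 3 = (-0.0898, -0.1555, -0.0105)
subtract pairs → two planes through P
plane₁₂: -0.4366x+0.2078y+-0.0702z = -0.0046
det = 0.2389;  x = 0.0038+0.0102z,  y = -0.0142+0.3591z
sphere 1 gives Az²+Bz+C=0 with A=1.1291, B=0.1243, C=-0.1008;  B²−4AC=0.4706;  roots -0.3588, 0.2487;  negative root z = -0.3588
x = 0.0001, y = -0.1431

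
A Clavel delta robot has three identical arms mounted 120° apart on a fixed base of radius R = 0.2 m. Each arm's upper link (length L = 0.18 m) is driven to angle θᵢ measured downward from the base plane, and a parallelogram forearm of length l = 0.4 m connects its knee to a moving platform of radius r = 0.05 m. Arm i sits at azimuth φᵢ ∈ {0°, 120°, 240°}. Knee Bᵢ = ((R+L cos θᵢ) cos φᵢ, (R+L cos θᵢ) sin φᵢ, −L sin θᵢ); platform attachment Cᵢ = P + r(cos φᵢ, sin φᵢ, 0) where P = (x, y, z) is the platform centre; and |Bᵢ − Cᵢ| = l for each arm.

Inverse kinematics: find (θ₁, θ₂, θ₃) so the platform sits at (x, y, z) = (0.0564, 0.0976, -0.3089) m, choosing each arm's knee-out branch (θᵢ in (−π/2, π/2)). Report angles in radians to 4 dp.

θ₁ = 0.1744, θ₂ = 0.1748, θ₃ = 0.9599

rotate P by −φ1: (0.0564, 0.0976, -0.3089)
  A=0.0936, B=-0.3089, C=(l²−L²−A²−y'²−z²)/(2L)=0.0386
  √(A²+B²)=0.3228;  θ1 = -1.2766+1.4509 ≈ 0.1744
φ2=120.0° → target in arm frame (0.0563, -0.0976)
  A cos θ + B sin θ = C:  0.0937·cos θ + -0.3089·sin θ = 0.0385
  θ2 = atan2(B,A) + arccos(C/0.3228) = 0.1748
arm 3 (φ=240.0°): x'=-0.1127, y'=0.0000
  A cos θ + B sin θ = C:  0.2627·cos θ + -0.3089·sin θ = -0.1023
  γ=atan2(-0.3089,0.2627)=-0.8660;  ψ=arccos(-0.2524)=1.8259;  θ3=γ+ψ≈0.9599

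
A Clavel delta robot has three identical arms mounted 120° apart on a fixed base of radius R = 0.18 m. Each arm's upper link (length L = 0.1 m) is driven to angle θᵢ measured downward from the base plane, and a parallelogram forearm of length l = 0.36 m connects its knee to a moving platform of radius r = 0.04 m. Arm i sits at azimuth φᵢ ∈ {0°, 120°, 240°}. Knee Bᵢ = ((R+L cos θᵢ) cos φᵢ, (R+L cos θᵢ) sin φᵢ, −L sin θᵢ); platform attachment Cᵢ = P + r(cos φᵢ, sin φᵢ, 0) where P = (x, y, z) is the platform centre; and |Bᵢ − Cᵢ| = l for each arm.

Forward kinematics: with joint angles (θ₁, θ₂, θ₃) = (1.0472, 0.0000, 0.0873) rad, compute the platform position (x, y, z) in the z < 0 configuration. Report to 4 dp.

φ1=0.0°: virtual centre (0.1900, 0.0000, -0.0866), radius l
O2 = (0.2400·cos120.0°, 0.2400·sin120.0°, 0.0000) = (-0.1200, 0.2078, 0.0000)
O3 = (0.2396·cos240.0°, 0.2396·sin240.0°, -0.0087) = (-0.1198, -0.2075, -0.0087)
subtract pairs → two planes through P
linear system: -0.6200x+0.4157y = 0.0140−0.1732z; -0.6196x+-0.4150y = 0.0139−0.1558z
Cramer: x(z) = -0.0225+0.2654z;  y(z) = 0.0001-0.0209z
into |P−O₁|² = l²: 1.0709z² + 0.0604z + -0.0769 = 0;  Δ = 0.3332;  z = -0.2977 or 0.2413 → z<0 root = -0.2977
x = -0.1015, y = 0.0063

(-0.1015, 0.0063, -0.2977)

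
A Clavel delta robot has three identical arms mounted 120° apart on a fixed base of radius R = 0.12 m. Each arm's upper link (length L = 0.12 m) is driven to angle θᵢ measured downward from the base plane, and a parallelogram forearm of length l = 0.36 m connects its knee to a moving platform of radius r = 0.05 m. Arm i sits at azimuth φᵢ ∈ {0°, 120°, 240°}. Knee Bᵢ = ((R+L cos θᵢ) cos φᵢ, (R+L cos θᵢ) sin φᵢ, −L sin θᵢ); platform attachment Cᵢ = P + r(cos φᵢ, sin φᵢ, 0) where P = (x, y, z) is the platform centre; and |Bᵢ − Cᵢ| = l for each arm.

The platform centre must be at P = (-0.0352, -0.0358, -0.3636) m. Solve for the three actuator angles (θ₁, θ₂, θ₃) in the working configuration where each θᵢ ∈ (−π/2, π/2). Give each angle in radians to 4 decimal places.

θ₁ = 0.6107, θ₂ = 0.5237, θ₃ = 0.2617

φ1=0.0° → target in arm frame (-0.0352, -0.0358)
  e−x'=0.1052;  (l²−L²−(e−x')²−y'²−z²)/2L = -0.1223
  θ1 = atan2(B,A) + arccos(C/0.3785) = 0.6107
arm 2 (φ=120.0°): x'=-0.0134, y'=0.0484
  A cos θ + B sin θ = C:  0.0834·cos θ + -0.3636·sin θ = -0.1096
  γ=atan2(-0.3636,0.0834)=-1.3453;  ψ=arccos(-0.2938)=1.8690;  θ2=γ+ψ≈0.5237
φ3=240.0° → target in arm frame (0.0486, -0.0126)
  e−x'=0.0214;  (l²−L²−(e−x')²−y'²−z²)/2L = -0.0734
  θ3 = atan2(B,A) + arccos(C/0.3642) = 0.2617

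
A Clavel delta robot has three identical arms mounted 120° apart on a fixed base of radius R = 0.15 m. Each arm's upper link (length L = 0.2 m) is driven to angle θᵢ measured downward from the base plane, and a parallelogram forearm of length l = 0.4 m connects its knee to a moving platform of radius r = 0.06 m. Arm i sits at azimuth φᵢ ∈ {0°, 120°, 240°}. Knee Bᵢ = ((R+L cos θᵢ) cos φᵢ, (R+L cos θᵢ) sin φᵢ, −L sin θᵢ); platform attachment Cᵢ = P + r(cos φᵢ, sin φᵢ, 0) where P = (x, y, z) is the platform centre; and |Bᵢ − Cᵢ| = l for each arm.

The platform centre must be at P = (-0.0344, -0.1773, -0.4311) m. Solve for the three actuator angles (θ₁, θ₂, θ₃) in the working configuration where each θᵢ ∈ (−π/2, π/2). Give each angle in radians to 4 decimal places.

θ₁ = 0.9602, θ₂ = 1.2220, θ₃ = 0.2618

arm 1 (φ=0.0°): x'=-0.0344, y'=-0.1773
  A cos θ + B sin θ = C:  0.1244·cos θ + -0.4311·sin θ = -0.2819
  √(A²+B²)=0.4487;  θ1 = -1.2899+2.2501 ≈ 0.9602
rotate P by −φ2: (-0.1363, 0.1184, -0.4311)
  A=0.2263, B=-0.4311, C=(l²−L²−A²−y'²−z²)/(2L)=-0.3278
  √(A²+B²)=0.4869;  θ2 = -1.0873+2.3093 ≈ 1.2220
arm 3 (φ=240.0°): x'=0.1707, y'=0.0589
  A=-0.0807, B=-0.4311, C=(l²−L²−A²−y'²−z²)/(2L)=-0.1896
  γ=atan2(-0.4311,-0.0807)=-1.7560;  ψ=arccos(-0.4322)=2.0178;  θ3=γ+ψ≈0.2618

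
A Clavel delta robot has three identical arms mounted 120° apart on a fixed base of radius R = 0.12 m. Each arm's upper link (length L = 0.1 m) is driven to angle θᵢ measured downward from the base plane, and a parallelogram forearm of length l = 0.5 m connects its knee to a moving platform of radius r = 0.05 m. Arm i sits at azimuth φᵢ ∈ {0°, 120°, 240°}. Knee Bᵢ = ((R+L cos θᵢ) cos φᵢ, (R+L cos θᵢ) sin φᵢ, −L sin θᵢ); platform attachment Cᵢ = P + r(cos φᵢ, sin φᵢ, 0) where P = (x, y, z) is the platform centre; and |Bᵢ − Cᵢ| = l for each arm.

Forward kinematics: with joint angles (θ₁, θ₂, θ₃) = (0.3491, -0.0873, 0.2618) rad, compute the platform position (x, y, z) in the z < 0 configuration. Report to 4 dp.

(-0.0507, 0.0578, -0.4821)

φ1=0.0°: virtual centre (0.1640, 0.0000, -0.0342), radius l
φ2=120.0°: virtual centre (-0.0848, 0.1469, 0.0087), radius l
arm 3 at φ=240.0°: (R−r)+L cos θ3 = 0.1666;  O3 = (-0.0833, -0.1443, -0.0259)
|O₂|²−|O₁|² = 0.0008;  |O₃|²−|O₁|² = 0.0004
plane₁₂: -0.4976x+0.2938y+0.0858z = 0.0008
Cramer: x(z) = -0.0012+0.1027z;  y(z) = 0.0007-0.1183z
quadratic in z: (1.0245)z²+(0.0343)z+(-0.2216)=0, √Δ=0.9535 → z ∈ {-0.4821, 0.4486}; z = -0.4821 (taking z<0)
x = -0.0507, y = 0.0578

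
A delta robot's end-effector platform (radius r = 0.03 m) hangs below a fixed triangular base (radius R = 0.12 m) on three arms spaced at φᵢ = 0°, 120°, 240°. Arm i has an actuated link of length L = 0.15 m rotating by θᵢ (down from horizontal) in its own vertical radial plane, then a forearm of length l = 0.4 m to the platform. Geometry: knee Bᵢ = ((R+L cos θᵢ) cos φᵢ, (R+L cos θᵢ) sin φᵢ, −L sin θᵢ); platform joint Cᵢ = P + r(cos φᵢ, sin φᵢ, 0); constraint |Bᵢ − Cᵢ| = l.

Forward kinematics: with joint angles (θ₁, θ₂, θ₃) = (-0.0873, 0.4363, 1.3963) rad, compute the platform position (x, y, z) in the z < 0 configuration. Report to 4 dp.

(0.1689, 0.1631, -0.3453)

arm 1 at φ=0.0°: (R−r)+L cos θ1 = 0.2394;  S1 = (0.2394, 0.0000, 0.0131)
arm 2 at φ=120.0°: (R−r)+L cos θ2 = 0.2259;  S2 = (-0.1130, 0.1957, -0.0634)
S3 = (0.1160·cos240.0°, 0.1160·sin240.0°, -0.1477) = (-0.0580, -0.1005, -0.1477)
eliminate P² terms by subtracting sphere 1 from 2 and 3
[-0.7048 0.3914 -0.1529]·P = -0.0024;  [-0.5949 -0.2010 -0.3216]·P = -0.0222
Cramer: x(z) = 0.0245-0.4182z;  y(z) = 0.0379-0.3623z
quadratic in z: (1.3062)z²+(0.1261)z+(-0.1122)=0, √Δ=0.7760 → z ∈ {-0.3453, 0.2488}; z = -0.3453 (taking z<0)
x = 0.1689, y = 0.1631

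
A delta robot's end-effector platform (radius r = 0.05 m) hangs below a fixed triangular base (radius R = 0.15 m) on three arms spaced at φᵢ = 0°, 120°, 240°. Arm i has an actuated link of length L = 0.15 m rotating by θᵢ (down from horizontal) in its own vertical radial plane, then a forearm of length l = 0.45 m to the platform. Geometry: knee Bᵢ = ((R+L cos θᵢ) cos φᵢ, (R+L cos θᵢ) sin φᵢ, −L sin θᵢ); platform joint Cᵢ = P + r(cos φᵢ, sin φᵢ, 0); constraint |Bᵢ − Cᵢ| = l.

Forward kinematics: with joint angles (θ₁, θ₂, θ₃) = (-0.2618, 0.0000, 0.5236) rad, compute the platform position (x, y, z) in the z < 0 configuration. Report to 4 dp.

arm 1 at φ=0.0°: e+L cos θ1 = 0.2449;  centre 1 = (0.2449, 0.0000, 0.0388)
arm 2 at φ=120.0°: e+L cos θ2 = 0.2500;  centre 2 = (-0.1250, 0.2165, 0.0000)
φ3=240.0°: virtual centre (-0.1150, -0.1991, -0.0750), radius l
subtract pairs → two planes through P
plane₁₂: -0.7398x+0.4330y+-0.0776z = 0.0010
det = 0.6062;  x = 0.0015+-0.2136z,  y = 0.0049+-0.1856z
quadratic in z: (1.0801)z²+(0.0245)z+(-0.1417)=0, √Δ=0.7829 → z ∈ {-0.3738, 0.3510}; z = -0.3738 (taking z<0)
x = 0.0813, y = 0.0743

(0.0813, 0.0743, -0.3738)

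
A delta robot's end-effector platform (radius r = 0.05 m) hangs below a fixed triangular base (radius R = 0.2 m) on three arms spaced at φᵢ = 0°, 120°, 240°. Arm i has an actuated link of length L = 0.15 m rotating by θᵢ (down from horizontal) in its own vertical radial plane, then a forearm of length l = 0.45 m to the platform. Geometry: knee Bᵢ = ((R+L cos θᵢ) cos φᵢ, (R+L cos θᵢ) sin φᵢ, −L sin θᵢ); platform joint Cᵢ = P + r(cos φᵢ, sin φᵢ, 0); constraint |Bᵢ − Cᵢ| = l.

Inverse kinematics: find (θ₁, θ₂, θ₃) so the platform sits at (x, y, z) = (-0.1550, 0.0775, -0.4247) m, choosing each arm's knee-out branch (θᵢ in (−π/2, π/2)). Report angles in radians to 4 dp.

θ₁ = 1.3091, θ₂ = 0.0874, θ₃ = 0.6979

arm 1 (φ=0.0°): x'=-0.1550, y'=0.0775
  A=0.3050, B=-0.4247, C=(l²−L²−A²−y'²−z²)/(2L)=-0.3313
  √(A²+B²)=0.5229;  θ1 = -0.9480+2.2571 ≈ 1.3091
arm 2 (φ=120.0°): x'=0.1446, y'=0.0955
  e−x'=0.0054;  (l²−L²−(e−x')²−y'²−z²)/2L = -0.0317
  γ=atan2(-0.4247,0.0054)=-1.5581;  ψ=arccos(-0.0747)=1.6455;  θ2=γ+ψ≈0.0874
rotate P by −φ3: (0.0104, -0.1730, -0.4247)
  A=0.1396, B=-0.4247, C=(l²−L²−A²−y'²−z²)/(2L)=-0.1660
  γ=atan2(-0.4247,0.1396)=-1.2532;  ψ=arccos(-0.3712)=1.9511;  θ3=γ+ψ≈0.6979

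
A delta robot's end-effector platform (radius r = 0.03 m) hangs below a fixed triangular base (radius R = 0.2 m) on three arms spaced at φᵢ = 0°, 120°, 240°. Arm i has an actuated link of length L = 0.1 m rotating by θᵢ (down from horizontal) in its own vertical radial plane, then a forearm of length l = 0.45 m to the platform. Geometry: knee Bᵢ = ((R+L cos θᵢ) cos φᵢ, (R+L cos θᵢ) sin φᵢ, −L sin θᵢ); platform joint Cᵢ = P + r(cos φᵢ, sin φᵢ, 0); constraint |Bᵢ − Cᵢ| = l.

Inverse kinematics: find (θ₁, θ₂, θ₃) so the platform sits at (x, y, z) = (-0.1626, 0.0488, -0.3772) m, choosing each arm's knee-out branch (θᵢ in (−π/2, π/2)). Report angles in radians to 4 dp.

arm 1 (φ=0.0°): x'=-0.1626, y'=0.0488
  e−x'=0.3326;  (l²−L²−(e−x')²−y'²−z²)/2L = -0.3139
  √(A²+B²)=0.5029;  θ1 = -0.8482+2.2449 ≈ 1.3968
arm 2 (φ=120.0°): x'=0.1236, y'=0.1164
  A=0.0464, B=-0.3772, C=(l²−L²−A²−y'²−z²)/(2L)=0.1726
  θ2 = atan2(B,A) + arccos(C/0.3800) = -0.3488
φ3=240.0° → target in arm frame (0.0390, -0.1652)
  A=0.1310, B=-0.3772, C=(l²−L²−A²−y'²−z²)/(2L)=0.0289
  θ3 = atan2(B,A) + arccos(C/0.3993) = 0.2618

θ₁ = 1.3968, θ₂ = -0.3488, θ₃ = 0.2618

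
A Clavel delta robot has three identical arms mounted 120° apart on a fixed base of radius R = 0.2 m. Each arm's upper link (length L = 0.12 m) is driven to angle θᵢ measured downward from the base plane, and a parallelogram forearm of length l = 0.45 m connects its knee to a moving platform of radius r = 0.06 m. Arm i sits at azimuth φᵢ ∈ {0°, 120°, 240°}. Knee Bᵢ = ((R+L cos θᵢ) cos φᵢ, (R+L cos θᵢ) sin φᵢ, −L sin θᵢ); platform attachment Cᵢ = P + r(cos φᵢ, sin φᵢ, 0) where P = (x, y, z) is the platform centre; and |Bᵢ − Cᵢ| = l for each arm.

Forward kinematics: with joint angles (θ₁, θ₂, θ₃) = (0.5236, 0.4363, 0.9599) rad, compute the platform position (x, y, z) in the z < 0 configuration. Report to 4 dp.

φ1=0.0°: virtual centre (0.2439, 0.0000, -0.0600), radius l
arm 2 at φ=120.0°: e+L cos θ2 = 0.2488;  centre 2 = (-0.1244, 0.2154, -0.0507)
φ3=240.0°: virtual centre (-0.1044, -0.1809, -0.0983), radius l
eliminate P² terms by subtracting sphere 1 from 2 and 3
linear system: -0.7366x+0.4309y = 0.0014−0.0186z; -0.6967x+-0.3617y = -0.0098−-0.0766z
Cramer: x(z) = 0.0066-0.0464z;  y(z) = 0.0144-0.1224z
into |P−centre ₁|² = l²: 1.0171z² + 0.1385z + -0.1424 = 0;  Δ = 0.5984;  z = -0.4483 or 0.3122 → z<0 root = -0.4483
x = 0.0274, y = 0.0693

(0.0274, 0.0693, -0.4483)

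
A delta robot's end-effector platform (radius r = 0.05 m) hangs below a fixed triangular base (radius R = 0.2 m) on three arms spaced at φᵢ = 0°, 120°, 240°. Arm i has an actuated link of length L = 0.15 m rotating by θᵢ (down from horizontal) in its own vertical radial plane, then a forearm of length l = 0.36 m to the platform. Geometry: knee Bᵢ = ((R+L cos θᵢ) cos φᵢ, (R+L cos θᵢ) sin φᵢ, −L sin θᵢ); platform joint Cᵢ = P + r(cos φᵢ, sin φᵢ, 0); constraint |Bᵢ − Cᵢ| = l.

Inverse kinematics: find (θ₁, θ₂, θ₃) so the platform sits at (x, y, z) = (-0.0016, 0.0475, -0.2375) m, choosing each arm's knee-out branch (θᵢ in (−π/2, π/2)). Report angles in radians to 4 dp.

θ₁ = 0.2622, θ₂ = -0.0874, θ₃ = 0.5235

rotate P by −φ1: (-0.0016, 0.0475, -0.2375)
  e−x'=0.1516;  (l²−L²−(e−x')²−y'²−z²)/2L = 0.0848
  θ1 = atan2(B,A) + arccos(C/0.2818) = 0.2622
rotate P by −φ2: (0.0419, -0.0224, -0.2375)
  A=0.1081, B=-0.2375, C=(l²−L²−A²−y'²−z²)/(2L)=0.1284
  γ=atan2(-0.2375,0.1081)=-1.1438;  ψ=arccos(0.4920)=1.0564;  θ2=γ+ψ≈-0.0874
arm 3 (φ=240.0°): x'=-0.0403, y'=-0.0251
  e−x'=0.1903;  (l²−L²−(e−x')²−y'²−z²)/2L = 0.0461
  γ=atan2(-0.2375,0.1903)=-0.8952;  ψ=arccos(0.1515)=1.4187;  θ3=γ+ψ≈0.5235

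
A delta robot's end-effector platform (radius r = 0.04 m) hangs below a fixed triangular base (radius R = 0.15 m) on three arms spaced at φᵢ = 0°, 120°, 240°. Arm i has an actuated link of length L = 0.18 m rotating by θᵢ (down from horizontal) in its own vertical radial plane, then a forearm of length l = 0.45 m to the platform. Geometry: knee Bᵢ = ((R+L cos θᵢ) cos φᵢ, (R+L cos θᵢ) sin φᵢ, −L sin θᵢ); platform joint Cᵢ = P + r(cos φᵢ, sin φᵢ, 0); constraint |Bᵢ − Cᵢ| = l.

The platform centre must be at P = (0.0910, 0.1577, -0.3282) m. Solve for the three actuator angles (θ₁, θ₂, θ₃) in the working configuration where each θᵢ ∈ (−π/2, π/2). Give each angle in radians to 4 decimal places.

arm 1 (φ=0.0°): x'=0.0910, y'=0.1577
  A cos θ + B sin θ = C:  0.0190·cos θ + -0.3282·sin θ = 0.1032
  θ1 = atan2(B,A) + arccos(C/0.3287) = -0.2615
φ2=120.0° → target in arm frame (0.0911, -0.1577)
  A=0.0189, B=-0.3282, C=(l²−L²−A²−y'²−z²)/(2L)=0.1033
  √(A²+B²)=0.3287;  θ2 = -1.5132+1.2513 ≈ -0.2619
rotate P by −φ3: (-0.1821, 0.0000, -0.3282)
  A cos θ + B sin θ = C:  0.2921·cos θ + -0.3282·sin θ = -0.0637
  γ=atan2(-0.3282,0.2921)=-0.8436;  ψ=arccos(-0.1449)=1.7162;  θ3=γ+ψ≈0.8727

θ₁ = -0.2615, θ₂ = -0.2619, θ₃ = 0.8727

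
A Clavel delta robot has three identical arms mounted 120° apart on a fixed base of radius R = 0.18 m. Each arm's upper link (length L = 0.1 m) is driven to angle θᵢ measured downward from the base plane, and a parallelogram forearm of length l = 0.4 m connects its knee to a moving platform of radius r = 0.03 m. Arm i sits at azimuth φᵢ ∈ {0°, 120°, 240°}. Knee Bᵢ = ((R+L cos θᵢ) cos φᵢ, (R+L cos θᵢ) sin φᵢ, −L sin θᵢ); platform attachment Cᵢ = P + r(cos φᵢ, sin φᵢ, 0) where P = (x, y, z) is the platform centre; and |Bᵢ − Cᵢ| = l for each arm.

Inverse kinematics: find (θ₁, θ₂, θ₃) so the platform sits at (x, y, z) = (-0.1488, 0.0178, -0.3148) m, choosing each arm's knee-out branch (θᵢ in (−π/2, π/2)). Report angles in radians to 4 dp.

θ₁ = 1.2214, θ₂ = -0.3498, θ₃ = -0.0875

arm 1 (φ=0.0°): x'=-0.1488, y'=0.0178
  A=0.2988, B=-0.3148, C=(l²−L²−A²−y'²−z²)/(2L)=-0.1935
  θ1 = atan2(B,A) + arccos(C/0.4340) = 1.2214
φ2=120.0° → target in arm frame (0.0898, 0.1200)
  A cos θ + B sin θ = C:  0.0602·cos θ + -0.3148·sin θ = 0.1644
  θ2 = atan2(B,A) + arccos(C/0.3205) = -0.3498
rotate P by −φ3: (0.0590, -0.1378, -0.3148)
  e−x'=0.0910;  (l²−L²−(e−x')²−y'²−z²)/2L = 0.1182
  γ=atan2(-0.3148,0.0910)=-1.2894;  ψ=arccos(0.3607)=1.2018;  θ3=γ+ψ≈-0.0875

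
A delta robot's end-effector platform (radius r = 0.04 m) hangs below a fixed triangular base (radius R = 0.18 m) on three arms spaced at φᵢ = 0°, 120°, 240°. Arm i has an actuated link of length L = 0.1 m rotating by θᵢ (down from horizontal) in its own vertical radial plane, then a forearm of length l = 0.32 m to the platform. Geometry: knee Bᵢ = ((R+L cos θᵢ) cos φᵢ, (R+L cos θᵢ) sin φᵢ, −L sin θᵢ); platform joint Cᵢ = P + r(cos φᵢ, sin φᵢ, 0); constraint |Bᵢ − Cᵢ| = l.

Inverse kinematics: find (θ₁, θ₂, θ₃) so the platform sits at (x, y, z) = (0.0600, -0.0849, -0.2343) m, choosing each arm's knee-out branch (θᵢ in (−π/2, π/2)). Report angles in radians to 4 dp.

φ1=0.0° → target in arm frame (0.0600, -0.0849)
  A cos θ + B sin θ = C:  0.0800·cos θ + -0.2343·sin θ = 0.1195
  θ1 = atan2(B,A) + arccos(C/0.2476) = -0.1746
arm 2 (φ=120.0°): x'=-0.1035, y'=-0.0095
  A cos θ + B sin θ = C:  0.2435·cos θ + -0.2343·sin θ = -0.1095
  γ=atan2(-0.2343,0.2435)=-0.7661;  ψ=arccos(-0.3239)=1.9006;  θ2=γ+ψ≈1.1346
φ3=240.0° → target in arm frame (0.0435, 0.0944)
  A=0.0965, B=-0.2343, C=(l²−L²−A²−y'²−z²)/(2L)=0.0964
  √(A²+B²)=0.2534;  θ3 = -1.1802+1.1805 ≈ 0.0003

θ₁ = -0.1746, θ₂ = 1.1346, θ₃ = 0.0003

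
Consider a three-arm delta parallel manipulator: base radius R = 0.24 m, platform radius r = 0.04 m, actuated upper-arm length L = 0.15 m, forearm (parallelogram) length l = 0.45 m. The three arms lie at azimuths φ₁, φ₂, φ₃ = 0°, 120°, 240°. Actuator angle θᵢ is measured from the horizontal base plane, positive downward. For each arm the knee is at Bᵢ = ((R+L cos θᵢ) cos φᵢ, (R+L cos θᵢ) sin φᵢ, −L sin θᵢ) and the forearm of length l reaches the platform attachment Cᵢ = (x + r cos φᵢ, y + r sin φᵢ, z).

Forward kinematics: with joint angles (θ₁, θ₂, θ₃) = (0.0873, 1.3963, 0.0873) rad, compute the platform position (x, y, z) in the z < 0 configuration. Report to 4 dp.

arm 1 at φ=0.0°: ρ1 = 0.3494;  S1 = (0.3494, 0.0000, -0.0131)
arm 2 at φ=120.0°: ρ2 = 0.2260;  S2 = (-0.1130, 0.1958, -0.1477)
arm 3 at φ=240.0°: ρ3 = 0.3494;  S3 = (-0.1747, -0.3026, -0.0131)
eliminate P² terms by subtracting sphere 1 from 2 and 3
linear system: -0.9249x+0.3915y = -0.0494−-0.2693z; -1.0483x+-0.6052y = 0.0000−0.0000z
det = 0.9702;  x = 0.0308+-0.1680z,  y = -0.0533+0.2910z
sphere 1 gives Az²+Bz+C=0 with A=1.1129, B=0.1022, C=-0.0980;  B²−4AC=0.4465;  roots -0.3461, 0.2543;  negative root z = -0.3461
x = 0.0889, y = -0.1540

(0.0889, -0.1540, -0.3461)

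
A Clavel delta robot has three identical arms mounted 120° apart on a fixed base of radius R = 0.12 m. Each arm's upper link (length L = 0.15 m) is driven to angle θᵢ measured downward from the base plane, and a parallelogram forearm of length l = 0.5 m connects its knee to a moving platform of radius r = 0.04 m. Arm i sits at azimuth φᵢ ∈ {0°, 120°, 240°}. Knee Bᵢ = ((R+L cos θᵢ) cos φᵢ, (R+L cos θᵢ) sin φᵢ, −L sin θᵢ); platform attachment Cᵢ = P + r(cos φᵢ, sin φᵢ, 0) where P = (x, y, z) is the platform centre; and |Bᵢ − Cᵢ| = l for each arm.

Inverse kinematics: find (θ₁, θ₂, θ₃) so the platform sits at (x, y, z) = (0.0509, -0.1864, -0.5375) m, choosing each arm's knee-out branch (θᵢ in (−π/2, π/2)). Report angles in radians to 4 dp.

θ₁ = 0.6984, θ₂ = 1.3091, θ₃ = 0.4365

φ1=0.0° → target in arm frame (0.0509, -0.1864)
  A cos θ + B sin θ = C:  0.0291·cos θ + -0.5375·sin θ = -0.3233
  θ1 = atan2(B,A) + arccos(C/0.5383) = 0.6984
φ2=120.0° → target in arm frame (-0.1869, 0.0491)
  e−x'=0.2669;  (l²−L²−(e−x')²−y'²−z²)/2L = -0.4501
  θ2 = atan2(B,A) + arccos(C/0.6001) = 1.3091
φ3=240.0° → target in arm frame (0.1360, 0.1373)
  A=-0.0560, B=-0.5375, C=(l²−L²−A²−y'²−z²)/(2L)=-0.2780
  θ3 = atan2(B,A) + arccos(C/0.5404) = 0.4365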